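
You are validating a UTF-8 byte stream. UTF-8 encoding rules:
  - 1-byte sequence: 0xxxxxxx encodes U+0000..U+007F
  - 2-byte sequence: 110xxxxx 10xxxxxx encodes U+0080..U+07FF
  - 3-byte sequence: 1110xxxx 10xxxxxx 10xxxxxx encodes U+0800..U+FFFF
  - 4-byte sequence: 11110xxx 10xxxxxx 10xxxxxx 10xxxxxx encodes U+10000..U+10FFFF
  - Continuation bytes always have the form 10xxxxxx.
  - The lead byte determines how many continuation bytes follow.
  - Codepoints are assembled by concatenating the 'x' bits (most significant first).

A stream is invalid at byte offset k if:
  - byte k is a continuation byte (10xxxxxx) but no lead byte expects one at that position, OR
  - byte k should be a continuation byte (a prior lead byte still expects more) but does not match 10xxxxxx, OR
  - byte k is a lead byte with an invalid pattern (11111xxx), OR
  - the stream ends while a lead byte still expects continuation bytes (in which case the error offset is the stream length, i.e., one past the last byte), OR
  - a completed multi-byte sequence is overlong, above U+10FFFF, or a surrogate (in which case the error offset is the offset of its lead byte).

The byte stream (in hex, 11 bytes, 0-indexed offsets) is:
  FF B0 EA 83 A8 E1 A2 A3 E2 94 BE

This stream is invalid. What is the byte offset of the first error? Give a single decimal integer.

Byte[0]=FF: INVALID lead byte (not 0xxx/110x/1110/11110)

Answer: 0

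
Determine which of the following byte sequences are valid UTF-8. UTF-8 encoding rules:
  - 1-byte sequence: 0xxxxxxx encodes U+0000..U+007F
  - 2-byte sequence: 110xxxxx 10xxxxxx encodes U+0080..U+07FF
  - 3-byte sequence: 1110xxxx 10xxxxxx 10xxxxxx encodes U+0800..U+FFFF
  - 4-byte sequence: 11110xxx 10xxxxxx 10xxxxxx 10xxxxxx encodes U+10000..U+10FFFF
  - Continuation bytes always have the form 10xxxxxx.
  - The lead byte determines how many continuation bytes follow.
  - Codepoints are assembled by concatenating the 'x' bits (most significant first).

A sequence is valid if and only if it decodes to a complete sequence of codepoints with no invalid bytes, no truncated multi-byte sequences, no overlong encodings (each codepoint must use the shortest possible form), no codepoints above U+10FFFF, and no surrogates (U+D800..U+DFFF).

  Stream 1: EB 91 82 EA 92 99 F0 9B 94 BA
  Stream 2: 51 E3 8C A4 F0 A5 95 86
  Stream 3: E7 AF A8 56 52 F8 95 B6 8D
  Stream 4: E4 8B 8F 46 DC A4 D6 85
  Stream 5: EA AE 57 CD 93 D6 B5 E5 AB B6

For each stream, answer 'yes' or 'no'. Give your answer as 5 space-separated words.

Stream 1: decodes cleanly. VALID
Stream 2: decodes cleanly. VALID
Stream 3: error at byte offset 5. INVALID
Stream 4: decodes cleanly. VALID
Stream 5: error at byte offset 2. INVALID

Answer: yes yes no yes no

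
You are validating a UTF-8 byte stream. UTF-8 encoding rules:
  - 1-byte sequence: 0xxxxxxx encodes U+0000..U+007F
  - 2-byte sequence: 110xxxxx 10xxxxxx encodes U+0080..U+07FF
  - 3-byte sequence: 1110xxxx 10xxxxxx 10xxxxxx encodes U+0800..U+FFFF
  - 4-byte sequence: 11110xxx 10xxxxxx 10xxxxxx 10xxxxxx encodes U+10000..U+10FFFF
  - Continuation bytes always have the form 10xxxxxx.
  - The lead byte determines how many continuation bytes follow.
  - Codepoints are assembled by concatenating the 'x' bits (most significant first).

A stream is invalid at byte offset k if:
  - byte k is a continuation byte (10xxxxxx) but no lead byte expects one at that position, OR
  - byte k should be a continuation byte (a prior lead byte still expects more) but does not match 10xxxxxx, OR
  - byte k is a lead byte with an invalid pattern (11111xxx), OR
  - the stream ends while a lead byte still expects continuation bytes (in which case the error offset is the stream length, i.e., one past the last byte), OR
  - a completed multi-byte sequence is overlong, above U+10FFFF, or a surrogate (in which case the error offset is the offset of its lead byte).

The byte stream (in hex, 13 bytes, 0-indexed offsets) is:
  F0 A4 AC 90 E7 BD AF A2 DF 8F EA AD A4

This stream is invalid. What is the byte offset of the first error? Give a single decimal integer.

Answer: 7

Derivation:
Byte[0]=F0: 4-byte lead, need 3 cont bytes. acc=0x0
Byte[1]=A4: continuation. acc=(acc<<6)|0x24=0x24
Byte[2]=AC: continuation. acc=(acc<<6)|0x2C=0x92C
Byte[3]=90: continuation. acc=(acc<<6)|0x10=0x24B10
Completed: cp=U+24B10 (starts at byte 0)
Byte[4]=E7: 3-byte lead, need 2 cont bytes. acc=0x7
Byte[5]=BD: continuation. acc=(acc<<6)|0x3D=0x1FD
Byte[6]=AF: continuation. acc=(acc<<6)|0x2F=0x7F6F
Completed: cp=U+7F6F (starts at byte 4)
Byte[7]=A2: INVALID lead byte (not 0xxx/110x/1110/11110)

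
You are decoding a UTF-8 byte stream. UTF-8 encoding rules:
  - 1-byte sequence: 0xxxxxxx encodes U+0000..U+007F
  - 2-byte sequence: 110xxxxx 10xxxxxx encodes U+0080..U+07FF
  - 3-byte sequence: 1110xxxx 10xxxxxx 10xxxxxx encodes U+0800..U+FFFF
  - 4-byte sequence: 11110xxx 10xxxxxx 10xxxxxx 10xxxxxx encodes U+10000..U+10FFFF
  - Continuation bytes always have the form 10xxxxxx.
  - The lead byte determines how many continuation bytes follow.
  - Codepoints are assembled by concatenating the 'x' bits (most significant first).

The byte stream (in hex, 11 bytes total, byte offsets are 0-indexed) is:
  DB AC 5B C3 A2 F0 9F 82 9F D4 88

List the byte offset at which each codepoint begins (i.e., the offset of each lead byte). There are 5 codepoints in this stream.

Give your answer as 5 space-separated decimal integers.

Byte[0]=DB: 2-byte lead, need 1 cont bytes. acc=0x1B
Byte[1]=AC: continuation. acc=(acc<<6)|0x2C=0x6EC
Completed: cp=U+06EC (starts at byte 0)
Byte[2]=5B: 1-byte ASCII. cp=U+005B
Byte[3]=C3: 2-byte lead, need 1 cont bytes. acc=0x3
Byte[4]=A2: continuation. acc=(acc<<6)|0x22=0xE2
Completed: cp=U+00E2 (starts at byte 3)
Byte[5]=F0: 4-byte lead, need 3 cont bytes. acc=0x0
Byte[6]=9F: continuation. acc=(acc<<6)|0x1F=0x1F
Byte[7]=82: continuation. acc=(acc<<6)|0x02=0x7C2
Byte[8]=9F: continuation. acc=(acc<<6)|0x1F=0x1F09F
Completed: cp=U+1F09F (starts at byte 5)
Byte[9]=D4: 2-byte lead, need 1 cont bytes. acc=0x14
Byte[10]=88: continuation. acc=(acc<<6)|0x08=0x508
Completed: cp=U+0508 (starts at byte 9)

Answer: 0 2 3 5 9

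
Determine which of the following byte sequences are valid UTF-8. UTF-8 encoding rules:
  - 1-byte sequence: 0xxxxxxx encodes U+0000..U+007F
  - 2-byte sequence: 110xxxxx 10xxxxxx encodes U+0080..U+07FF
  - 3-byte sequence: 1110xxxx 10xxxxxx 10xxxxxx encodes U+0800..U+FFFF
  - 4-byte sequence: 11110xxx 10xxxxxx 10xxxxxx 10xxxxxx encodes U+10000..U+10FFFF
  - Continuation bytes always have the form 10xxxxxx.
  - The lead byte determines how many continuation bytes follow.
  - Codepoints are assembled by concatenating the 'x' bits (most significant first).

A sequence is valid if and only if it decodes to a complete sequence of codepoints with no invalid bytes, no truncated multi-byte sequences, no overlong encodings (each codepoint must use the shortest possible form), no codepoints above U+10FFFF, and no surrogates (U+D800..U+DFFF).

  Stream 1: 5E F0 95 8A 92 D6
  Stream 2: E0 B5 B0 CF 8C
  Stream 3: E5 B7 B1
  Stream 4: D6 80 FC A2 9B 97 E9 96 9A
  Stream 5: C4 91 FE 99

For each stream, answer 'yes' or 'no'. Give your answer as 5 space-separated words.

Stream 1: error at byte offset 6. INVALID
Stream 2: decodes cleanly. VALID
Stream 3: decodes cleanly. VALID
Stream 4: error at byte offset 2. INVALID
Stream 5: error at byte offset 2. INVALID

Answer: no yes yes no no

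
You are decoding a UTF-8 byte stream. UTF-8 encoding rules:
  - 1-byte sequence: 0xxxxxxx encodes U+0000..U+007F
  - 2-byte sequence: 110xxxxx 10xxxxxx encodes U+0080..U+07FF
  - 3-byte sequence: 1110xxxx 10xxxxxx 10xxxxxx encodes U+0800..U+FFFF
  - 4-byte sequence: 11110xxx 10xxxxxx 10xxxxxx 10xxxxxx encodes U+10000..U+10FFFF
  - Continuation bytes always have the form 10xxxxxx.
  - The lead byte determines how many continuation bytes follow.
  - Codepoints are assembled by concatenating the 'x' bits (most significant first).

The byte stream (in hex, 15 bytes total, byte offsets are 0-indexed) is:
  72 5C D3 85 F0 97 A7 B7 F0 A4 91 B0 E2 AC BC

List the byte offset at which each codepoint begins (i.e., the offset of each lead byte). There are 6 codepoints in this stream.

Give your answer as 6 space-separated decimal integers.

Answer: 0 1 2 4 8 12

Derivation:
Byte[0]=72: 1-byte ASCII. cp=U+0072
Byte[1]=5C: 1-byte ASCII. cp=U+005C
Byte[2]=D3: 2-byte lead, need 1 cont bytes. acc=0x13
Byte[3]=85: continuation. acc=(acc<<6)|0x05=0x4C5
Completed: cp=U+04C5 (starts at byte 2)
Byte[4]=F0: 4-byte lead, need 3 cont bytes. acc=0x0
Byte[5]=97: continuation. acc=(acc<<6)|0x17=0x17
Byte[6]=A7: continuation. acc=(acc<<6)|0x27=0x5E7
Byte[7]=B7: continuation. acc=(acc<<6)|0x37=0x179F7
Completed: cp=U+179F7 (starts at byte 4)
Byte[8]=F0: 4-byte lead, need 3 cont bytes. acc=0x0
Byte[9]=A4: continuation. acc=(acc<<6)|0x24=0x24
Byte[10]=91: continuation. acc=(acc<<6)|0x11=0x911
Byte[11]=B0: continuation. acc=(acc<<6)|0x30=0x24470
Completed: cp=U+24470 (starts at byte 8)
Byte[12]=E2: 3-byte lead, need 2 cont bytes. acc=0x2
Byte[13]=AC: continuation. acc=(acc<<6)|0x2C=0xAC
Byte[14]=BC: continuation. acc=(acc<<6)|0x3C=0x2B3C
Completed: cp=U+2B3C (starts at byte 12)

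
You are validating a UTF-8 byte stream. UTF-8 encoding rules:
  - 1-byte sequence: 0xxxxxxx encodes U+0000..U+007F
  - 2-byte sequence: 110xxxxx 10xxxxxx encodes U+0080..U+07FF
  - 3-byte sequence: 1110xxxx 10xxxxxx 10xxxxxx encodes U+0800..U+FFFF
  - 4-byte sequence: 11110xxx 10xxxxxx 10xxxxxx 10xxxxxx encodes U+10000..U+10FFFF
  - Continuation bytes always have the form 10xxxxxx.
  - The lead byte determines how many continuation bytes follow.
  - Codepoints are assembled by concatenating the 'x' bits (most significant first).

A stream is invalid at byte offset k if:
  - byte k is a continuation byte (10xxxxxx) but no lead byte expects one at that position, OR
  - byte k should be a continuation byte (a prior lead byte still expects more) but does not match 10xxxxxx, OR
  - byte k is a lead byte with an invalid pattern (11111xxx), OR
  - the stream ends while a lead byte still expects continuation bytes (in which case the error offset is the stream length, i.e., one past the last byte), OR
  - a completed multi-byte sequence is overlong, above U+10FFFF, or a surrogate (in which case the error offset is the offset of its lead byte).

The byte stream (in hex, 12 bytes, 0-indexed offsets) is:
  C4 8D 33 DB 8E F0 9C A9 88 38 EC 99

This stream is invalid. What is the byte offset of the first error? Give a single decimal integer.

Answer: 12

Derivation:
Byte[0]=C4: 2-byte lead, need 1 cont bytes. acc=0x4
Byte[1]=8D: continuation. acc=(acc<<6)|0x0D=0x10D
Completed: cp=U+010D (starts at byte 0)
Byte[2]=33: 1-byte ASCII. cp=U+0033
Byte[3]=DB: 2-byte lead, need 1 cont bytes. acc=0x1B
Byte[4]=8E: continuation. acc=(acc<<6)|0x0E=0x6CE
Completed: cp=U+06CE (starts at byte 3)
Byte[5]=F0: 4-byte lead, need 3 cont bytes. acc=0x0
Byte[6]=9C: continuation. acc=(acc<<6)|0x1C=0x1C
Byte[7]=A9: continuation. acc=(acc<<6)|0x29=0x729
Byte[8]=88: continuation. acc=(acc<<6)|0x08=0x1CA48
Completed: cp=U+1CA48 (starts at byte 5)
Byte[9]=38: 1-byte ASCII. cp=U+0038
Byte[10]=EC: 3-byte lead, need 2 cont bytes. acc=0xC
Byte[11]=99: continuation. acc=(acc<<6)|0x19=0x319
Byte[12]: stream ended, expected continuation. INVALID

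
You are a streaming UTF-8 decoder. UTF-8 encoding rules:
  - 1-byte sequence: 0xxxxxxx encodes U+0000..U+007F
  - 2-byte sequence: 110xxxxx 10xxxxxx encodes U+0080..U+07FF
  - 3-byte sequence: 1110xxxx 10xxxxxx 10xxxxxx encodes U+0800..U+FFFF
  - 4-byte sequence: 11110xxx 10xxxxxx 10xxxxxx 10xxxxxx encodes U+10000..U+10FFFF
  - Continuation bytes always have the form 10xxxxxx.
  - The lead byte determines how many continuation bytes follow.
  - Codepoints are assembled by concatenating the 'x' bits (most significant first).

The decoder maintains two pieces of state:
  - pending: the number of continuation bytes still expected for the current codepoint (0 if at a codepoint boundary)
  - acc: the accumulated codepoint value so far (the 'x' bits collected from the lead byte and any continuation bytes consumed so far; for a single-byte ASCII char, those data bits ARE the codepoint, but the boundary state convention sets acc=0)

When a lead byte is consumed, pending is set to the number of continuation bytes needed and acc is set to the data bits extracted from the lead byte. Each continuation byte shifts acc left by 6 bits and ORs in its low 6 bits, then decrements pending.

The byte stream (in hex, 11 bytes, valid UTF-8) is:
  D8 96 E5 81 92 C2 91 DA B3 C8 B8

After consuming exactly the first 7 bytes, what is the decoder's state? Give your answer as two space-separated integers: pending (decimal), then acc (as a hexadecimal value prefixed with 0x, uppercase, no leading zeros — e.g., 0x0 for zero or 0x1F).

Answer: 0 0x91

Derivation:
Byte[0]=D8: 2-byte lead. pending=1, acc=0x18
Byte[1]=96: continuation. acc=(acc<<6)|0x16=0x616, pending=0
Byte[2]=E5: 3-byte lead. pending=2, acc=0x5
Byte[3]=81: continuation. acc=(acc<<6)|0x01=0x141, pending=1
Byte[4]=92: continuation. acc=(acc<<6)|0x12=0x5052, pending=0
Byte[5]=C2: 2-byte lead. pending=1, acc=0x2
Byte[6]=91: continuation. acc=(acc<<6)|0x11=0x91, pending=0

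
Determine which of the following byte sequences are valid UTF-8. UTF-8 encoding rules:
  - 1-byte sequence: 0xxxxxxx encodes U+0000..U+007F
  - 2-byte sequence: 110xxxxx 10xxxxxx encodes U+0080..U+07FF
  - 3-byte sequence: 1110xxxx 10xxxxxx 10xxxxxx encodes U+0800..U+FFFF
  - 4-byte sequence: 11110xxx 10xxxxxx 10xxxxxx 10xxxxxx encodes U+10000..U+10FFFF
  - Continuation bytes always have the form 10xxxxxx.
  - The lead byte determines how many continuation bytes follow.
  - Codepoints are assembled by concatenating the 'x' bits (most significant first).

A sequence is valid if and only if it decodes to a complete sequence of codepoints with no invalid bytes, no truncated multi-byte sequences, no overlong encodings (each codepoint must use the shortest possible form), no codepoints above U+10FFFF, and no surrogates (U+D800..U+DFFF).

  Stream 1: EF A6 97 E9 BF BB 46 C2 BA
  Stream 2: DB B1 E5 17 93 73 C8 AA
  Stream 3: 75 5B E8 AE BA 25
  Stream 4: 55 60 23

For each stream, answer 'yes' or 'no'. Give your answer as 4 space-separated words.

Stream 1: decodes cleanly. VALID
Stream 2: error at byte offset 3. INVALID
Stream 3: decodes cleanly. VALID
Stream 4: decodes cleanly. VALID

Answer: yes no yes yes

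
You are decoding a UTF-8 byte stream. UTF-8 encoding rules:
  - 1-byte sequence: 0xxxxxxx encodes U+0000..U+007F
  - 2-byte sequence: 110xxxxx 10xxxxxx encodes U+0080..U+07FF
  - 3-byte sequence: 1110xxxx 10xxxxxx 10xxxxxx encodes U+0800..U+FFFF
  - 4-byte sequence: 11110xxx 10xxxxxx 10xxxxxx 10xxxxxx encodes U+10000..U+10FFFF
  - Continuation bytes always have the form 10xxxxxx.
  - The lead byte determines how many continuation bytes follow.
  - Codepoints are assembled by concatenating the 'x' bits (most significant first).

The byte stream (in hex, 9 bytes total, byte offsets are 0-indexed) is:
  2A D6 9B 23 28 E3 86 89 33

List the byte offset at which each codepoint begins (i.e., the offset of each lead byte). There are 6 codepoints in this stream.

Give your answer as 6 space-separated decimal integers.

Byte[0]=2A: 1-byte ASCII. cp=U+002A
Byte[1]=D6: 2-byte lead, need 1 cont bytes. acc=0x16
Byte[2]=9B: continuation. acc=(acc<<6)|0x1B=0x59B
Completed: cp=U+059B (starts at byte 1)
Byte[3]=23: 1-byte ASCII. cp=U+0023
Byte[4]=28: 1-byte ASCII. cp=U+0028
Byte[5]=E3: 3-byte lead, need 2 cont bytes. acc=0x3
Byte[6]=86: continuation. acc=(acc<<6)|0x06=0xC6
Byte[7]=89: continuation. acc=(acc<<6)|0x09=0x3189
Completed: cp=U+3189 (starts at byte 5)
Byte[8]=33: 1-byte ASCII. cp=U+0033

Answer: 0 1 3 4 5 8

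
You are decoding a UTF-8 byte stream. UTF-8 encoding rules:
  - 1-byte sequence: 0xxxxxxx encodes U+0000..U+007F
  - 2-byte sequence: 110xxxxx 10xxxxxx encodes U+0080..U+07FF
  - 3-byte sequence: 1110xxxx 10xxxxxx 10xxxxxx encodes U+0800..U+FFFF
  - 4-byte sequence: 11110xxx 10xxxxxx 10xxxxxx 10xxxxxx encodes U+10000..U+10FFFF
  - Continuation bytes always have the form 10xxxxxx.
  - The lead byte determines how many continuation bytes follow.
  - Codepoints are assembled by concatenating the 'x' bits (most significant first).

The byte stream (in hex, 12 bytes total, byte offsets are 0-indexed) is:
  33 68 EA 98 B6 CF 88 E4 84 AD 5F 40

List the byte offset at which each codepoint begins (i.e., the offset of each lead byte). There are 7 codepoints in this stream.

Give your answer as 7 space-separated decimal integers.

Answer: 0 1 2 5 7 10 11

Derivation:
Byte[0]=33: 1-byte ASCII. cp=U+0033
Byte[1]=68: 1-byte ASCII. cp=U+0068
Byte[2]=EA: 3-byte lead, need 2 cont bytes. acc=0xA
Byte[3]=98: continuation. acc=(acc<<6)|0x18=0x298
Byte[4]=B6: continuation. acc=(acc<<6)|0x36=0xA636
Completed: cp=U+A636 (starts at byte 2)
Byte[5]=CF: 2-byte lead, need 1 cont bytes. acc=0xF
Byte[6]=88: continuation. acc=(acc<<6)|0x08=0x3C8
Completed: cp=U+03C8 (starts at byte 5)
Byte[7]=E4: 3-byte lead, need 2 cont bytes. acc=0x4
Byte[8]=84: continuation. acc=(acc<<6)|0x04=0x104
Byte[9]=AD: continuation. acc=(acc<<6)|0x2D=0x412D
Completed: cp=U+412D (starts at byte 7)
Byte[10]=5F: 1-byte ASCII. cp=U+005F
Byte[11]=40: 1-byte ASCII. cp=U+0040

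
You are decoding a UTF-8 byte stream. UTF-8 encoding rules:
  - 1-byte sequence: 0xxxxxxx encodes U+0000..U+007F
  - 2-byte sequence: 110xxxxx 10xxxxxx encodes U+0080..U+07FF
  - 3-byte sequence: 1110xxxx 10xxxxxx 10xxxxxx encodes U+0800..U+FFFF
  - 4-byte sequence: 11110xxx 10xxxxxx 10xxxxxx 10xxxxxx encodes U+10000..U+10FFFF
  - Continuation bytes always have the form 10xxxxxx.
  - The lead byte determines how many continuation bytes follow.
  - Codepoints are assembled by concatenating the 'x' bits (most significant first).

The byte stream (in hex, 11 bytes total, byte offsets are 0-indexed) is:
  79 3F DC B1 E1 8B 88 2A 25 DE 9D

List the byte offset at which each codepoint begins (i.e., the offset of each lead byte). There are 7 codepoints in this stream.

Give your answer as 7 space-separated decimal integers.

Byte[0]=79: 1-byte ASCII. cp=U+0079
Byte[1]=3F: 1-byte ASCII. cp=U+003F
Byte[2]=DC: 2-byte lead, need 1 cont bytes. acc=0x1C
Byte[3]=B1: continuation. acc=(acc<<6)|0x31=0x731
Completed: cp=U+0731 (starts at byte 2)
Byte[4]=E1: 3-byte lead, need 2 cont bytes. acc=0x1
Byte[5]=8B: continuation. acc=(acc<<6)|0x0B=0x4B
Byte[6]=88: continuation. acc=(acc<<6)|0x08=0x12C8
Completed: cp=U+12C8 (starts at byte 4)
Byte[7]=2A: 1-byte ASCII. cp=U+002A
Byte[8]=25: 1-byte ASCII. cp=U+0025
Byte[9]=DE: 2-byte lead, need 1 cont bytes. acc=0x1E
Byte[10]=9D: continuation. acc=(acc<<6)|0x1D=0x79D
Completed: cp=U+079D (starts at byte 9)

Answer: 0 1 2 4 7 8 9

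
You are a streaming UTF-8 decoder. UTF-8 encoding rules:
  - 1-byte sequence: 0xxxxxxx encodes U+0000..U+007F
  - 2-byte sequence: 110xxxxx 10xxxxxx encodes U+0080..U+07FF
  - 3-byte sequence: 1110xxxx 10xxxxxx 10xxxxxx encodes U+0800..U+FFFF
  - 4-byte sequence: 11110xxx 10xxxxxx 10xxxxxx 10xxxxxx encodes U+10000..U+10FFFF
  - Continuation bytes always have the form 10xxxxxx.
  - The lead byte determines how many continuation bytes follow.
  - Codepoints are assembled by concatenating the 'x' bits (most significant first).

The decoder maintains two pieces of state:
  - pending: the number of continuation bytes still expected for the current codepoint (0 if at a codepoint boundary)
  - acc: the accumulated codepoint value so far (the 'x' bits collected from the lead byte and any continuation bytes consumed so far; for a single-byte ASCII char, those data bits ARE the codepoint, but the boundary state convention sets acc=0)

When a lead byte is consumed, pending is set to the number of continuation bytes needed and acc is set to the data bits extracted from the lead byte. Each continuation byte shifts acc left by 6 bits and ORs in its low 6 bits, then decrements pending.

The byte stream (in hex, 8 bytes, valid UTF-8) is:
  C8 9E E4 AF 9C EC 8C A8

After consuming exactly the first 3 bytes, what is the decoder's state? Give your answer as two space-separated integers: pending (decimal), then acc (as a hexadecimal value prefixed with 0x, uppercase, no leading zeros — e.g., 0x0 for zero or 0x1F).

Answer: 2 0x4

Derivation:
Byte[0]=C8: 2-byte lead. pending=1, acc=0x8
Byte[1]=9E: continuation. acc=(acc<<6)|0x1E=0x21E, pending=0
Byte[2]=E4: 3-byte lead. pending=2, acc=0x4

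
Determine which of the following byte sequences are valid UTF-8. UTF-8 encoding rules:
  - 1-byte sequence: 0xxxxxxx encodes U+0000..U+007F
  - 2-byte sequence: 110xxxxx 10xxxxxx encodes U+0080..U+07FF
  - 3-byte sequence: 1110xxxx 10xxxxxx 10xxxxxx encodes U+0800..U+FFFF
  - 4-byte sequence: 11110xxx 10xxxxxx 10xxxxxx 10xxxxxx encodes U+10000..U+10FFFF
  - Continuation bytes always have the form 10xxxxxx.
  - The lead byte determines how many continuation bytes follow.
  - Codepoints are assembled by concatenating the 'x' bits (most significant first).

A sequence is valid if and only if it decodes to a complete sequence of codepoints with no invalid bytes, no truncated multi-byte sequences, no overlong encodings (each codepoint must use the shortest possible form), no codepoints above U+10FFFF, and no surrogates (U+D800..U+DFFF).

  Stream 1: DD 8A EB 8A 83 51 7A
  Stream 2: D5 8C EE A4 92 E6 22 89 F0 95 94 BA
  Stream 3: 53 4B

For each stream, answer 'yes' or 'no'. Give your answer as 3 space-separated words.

Answer: yes no yes

Derivation:
Stream 1: decodes cleanly. VALID
Stream 2: error at byte offset 6. INVALID
Stream 3: decodes cleanly. VALID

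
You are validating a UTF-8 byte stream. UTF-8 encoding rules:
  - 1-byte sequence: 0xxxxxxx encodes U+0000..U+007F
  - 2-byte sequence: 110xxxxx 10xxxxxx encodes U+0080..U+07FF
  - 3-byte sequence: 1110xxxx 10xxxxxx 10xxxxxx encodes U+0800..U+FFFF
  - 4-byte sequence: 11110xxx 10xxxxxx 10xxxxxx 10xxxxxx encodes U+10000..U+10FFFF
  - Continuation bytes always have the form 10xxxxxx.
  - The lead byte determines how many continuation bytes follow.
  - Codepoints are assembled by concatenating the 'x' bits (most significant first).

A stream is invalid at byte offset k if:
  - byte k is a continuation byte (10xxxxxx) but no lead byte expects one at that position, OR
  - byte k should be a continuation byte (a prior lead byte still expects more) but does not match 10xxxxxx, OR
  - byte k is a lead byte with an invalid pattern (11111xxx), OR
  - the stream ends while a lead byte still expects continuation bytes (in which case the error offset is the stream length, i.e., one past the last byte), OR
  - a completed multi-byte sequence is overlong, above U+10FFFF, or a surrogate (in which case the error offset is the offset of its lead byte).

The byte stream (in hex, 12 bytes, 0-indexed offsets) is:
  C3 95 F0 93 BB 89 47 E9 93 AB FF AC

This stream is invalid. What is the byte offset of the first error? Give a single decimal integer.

Answer: 10

Derivation:
Byte[0]=C3: 2-byte lead, need 1 cont bytes. acc=0x3
Byte[1]=95: continuation. acc=(acc<<6)|0x15=0xD5
Completed: cp=U+00D5 (starts at byte 0)
Byte[2]=F0: 4-byte lead, need 3 cont bytes. acc=0x0
Byte[3]=93: continuation. acc=(acc<<6)|0x13=0x13
Byte[4]=BB: continuation. acc=(acc<<6)|0x3B=0x4FB
Byte[5]=89: continuation. acc=(acc<<6)|0x09=0x13EC9
Completed: cp=U+13EC9 (starts at byte 2)
Byte[6]=47: 1-byte ASCII. cp=U+0047
Byte[7]=E9: 3-byte lead, need 2 cont bytes. acc=0x9
Byte[8]=93: continuation. acc=(acc<<6)|0x13=0x253
Byte[9]=AB: continuation. acc=(acc<<6)|0x2B=0x94EB
Completed: cp=U+94EB (starts at byte 7)
Byte[10]=FF: INVALID lead byte (not 0xxx/110x/1110/11110)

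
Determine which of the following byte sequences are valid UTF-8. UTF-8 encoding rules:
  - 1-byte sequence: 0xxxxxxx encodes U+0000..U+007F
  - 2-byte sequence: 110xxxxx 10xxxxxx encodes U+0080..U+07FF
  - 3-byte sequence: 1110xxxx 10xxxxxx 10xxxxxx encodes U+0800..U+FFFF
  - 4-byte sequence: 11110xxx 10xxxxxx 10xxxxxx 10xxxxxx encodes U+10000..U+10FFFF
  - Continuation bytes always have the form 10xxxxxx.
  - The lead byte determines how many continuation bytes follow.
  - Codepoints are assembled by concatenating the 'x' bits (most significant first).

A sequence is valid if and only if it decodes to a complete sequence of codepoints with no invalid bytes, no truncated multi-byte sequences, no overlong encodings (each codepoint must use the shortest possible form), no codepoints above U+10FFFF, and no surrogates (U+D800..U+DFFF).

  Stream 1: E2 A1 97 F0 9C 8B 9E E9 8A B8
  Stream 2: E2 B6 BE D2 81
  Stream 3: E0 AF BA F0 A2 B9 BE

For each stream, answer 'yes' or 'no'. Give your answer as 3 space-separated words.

Stream 1: decodes cleanly. VALID
Stream 2: decodes cleanly. VALID
Stream 3: decodes cleanly. VALID

Answer: yes yes yes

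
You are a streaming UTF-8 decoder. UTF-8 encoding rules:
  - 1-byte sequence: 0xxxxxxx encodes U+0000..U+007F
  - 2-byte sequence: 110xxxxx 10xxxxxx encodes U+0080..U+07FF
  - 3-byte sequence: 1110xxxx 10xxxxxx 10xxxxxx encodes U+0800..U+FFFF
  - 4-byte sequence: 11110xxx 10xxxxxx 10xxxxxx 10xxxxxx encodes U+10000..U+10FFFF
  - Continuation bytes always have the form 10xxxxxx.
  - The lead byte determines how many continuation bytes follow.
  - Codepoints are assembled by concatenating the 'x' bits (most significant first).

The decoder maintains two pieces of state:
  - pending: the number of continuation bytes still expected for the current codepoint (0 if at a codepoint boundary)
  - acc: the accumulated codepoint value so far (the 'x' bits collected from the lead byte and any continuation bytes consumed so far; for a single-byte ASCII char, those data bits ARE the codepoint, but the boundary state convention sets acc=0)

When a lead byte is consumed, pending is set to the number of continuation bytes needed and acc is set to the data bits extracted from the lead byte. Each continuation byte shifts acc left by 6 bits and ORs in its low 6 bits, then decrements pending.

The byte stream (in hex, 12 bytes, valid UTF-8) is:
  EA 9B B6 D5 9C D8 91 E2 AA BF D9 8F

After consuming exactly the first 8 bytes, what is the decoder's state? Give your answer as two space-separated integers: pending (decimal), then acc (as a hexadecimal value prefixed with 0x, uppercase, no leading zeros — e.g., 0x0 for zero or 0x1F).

Answer: 2 0x2

Derivation:
Byte[0]=EA: 3-byte lead. pending=2, acc=0xA
Byte[1]=9B: continuation. acc=(acc<<6)|0x1B=0x29B, pending=1
Byte[2]=B6: continuation. acc=(acc<<6)|0x36=0xA6F6, pending=0
Byte[3]=D5: 2-byte lead. pending=1, acc=0x15
Byte[4]=9C: continuation. acc=(acc<<6)|0x1C=0x55C, pending=0
Byte[5]=D8: 2-byte lead. pending=1, acc=0x18
Byte[6]=91: continuation. acc=(acc<<6)|0x11=0x611, pending=0
Byte[7]=E2: 3-byte lead. pending=2, acc=0x2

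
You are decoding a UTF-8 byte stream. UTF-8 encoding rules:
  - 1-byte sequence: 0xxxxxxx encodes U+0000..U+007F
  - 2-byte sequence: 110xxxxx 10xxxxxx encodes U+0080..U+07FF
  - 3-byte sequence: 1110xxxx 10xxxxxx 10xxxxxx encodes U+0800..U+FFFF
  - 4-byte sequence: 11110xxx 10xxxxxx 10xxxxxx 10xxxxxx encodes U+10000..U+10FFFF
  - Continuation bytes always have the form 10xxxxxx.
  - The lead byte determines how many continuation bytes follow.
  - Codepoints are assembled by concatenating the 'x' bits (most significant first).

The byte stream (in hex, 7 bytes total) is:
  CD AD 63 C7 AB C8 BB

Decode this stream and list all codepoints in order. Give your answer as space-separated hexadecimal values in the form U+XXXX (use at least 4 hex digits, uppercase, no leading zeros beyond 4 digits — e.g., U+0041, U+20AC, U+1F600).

Answer: U+036D U+0063 U+01EB U+023B

Derivation:
Byte[0]=CD: 2-byte lead, need 1 cont bytes. acc=0xD
Byte[1]=AD: continuation. acc=(acc<<6)|0x2D=0x36D
Completed: cp=U+036D (starts at byte 0)
Byte[2]=63: 1-byte ASCII. cp=U+0063
Byte[3]=C7: 2-byte lead, need 1 cont bytes. acc=0x7
Byte[4]=AB: continuation. acc=(acc<<6)|0x2B=0x1EB
Completed: cp=U+01EB (starts at byte 3)
Byte[5]=C8: 2-byte lead, need 1 cont bytes. acc=0x8
Byte[6]=BB: continuation. acc=(acc<<6)|0x3B=0x23B
Completed: cp=U+023B (starts at byte 5)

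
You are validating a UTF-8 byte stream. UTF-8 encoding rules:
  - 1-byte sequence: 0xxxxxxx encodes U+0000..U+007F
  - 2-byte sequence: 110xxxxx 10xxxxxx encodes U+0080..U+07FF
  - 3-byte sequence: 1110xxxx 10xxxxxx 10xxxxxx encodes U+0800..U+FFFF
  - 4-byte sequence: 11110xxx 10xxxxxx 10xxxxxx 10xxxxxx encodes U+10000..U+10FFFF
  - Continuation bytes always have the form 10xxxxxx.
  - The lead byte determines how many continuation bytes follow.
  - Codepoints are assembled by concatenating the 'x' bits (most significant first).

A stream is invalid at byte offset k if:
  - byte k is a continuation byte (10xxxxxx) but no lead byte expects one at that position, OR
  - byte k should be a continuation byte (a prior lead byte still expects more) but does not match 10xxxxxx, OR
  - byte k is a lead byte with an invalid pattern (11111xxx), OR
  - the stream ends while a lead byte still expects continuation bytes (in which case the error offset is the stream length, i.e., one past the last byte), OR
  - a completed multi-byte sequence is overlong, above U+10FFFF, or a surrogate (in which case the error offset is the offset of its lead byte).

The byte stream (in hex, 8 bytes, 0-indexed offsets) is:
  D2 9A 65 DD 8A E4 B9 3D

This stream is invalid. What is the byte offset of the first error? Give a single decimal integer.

Answer: 7

Derivation:
Byte[0]=D2: 2-byte lead, need 1 cont bytes. acc=0x12
Byte[1]=9A: continuation. acc=(acc<<6)|0x1A=0x49A
Completed: cp=U+049A (starts at byte 0)
Byte[2]=65: 1-byte ASCII. cp=U+0065
Byte[3]=DD: 2-byte lead, need 1 cont bytes. acc=0x1D
Byte[4]=8A: continuation. acc=(acc<<6)|0x0A=0x74A
Completed: cp=U+074A (starts at byte 3)
Byte[5]=E4: 3-byte lead, need 2 cont bytes. acc=0x4
Byte[6]=B9: continuation. acc=(acc<<6)|0x39=0x139
Byte[7]=3D: expected 10xxxxxx continuation. INVALID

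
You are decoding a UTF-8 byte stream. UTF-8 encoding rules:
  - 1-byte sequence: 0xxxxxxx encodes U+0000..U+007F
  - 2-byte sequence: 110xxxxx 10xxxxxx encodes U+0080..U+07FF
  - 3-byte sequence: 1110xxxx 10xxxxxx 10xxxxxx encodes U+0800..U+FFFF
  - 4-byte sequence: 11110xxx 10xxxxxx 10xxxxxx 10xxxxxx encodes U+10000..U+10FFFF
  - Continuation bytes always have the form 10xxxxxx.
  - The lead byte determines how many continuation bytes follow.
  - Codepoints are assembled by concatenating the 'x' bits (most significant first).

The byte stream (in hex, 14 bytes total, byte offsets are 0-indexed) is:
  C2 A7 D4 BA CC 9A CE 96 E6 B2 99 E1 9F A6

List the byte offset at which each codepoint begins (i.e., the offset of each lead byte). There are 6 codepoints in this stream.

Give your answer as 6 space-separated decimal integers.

Byte[0]=C2: 2-byte lead, need 1 cont bytes. acc=0x2
Byte[1]=A7: continuation. acc=(acc<<6)|0x27=0xA7
Completed: cp=U+00A7 (starts at byte 0)
Byte[2]=D4: 2-byte lead, need 1 cont bytes. acc=0x14
Byte[3]=BA: continuation. acc=(acc<<6)|0x3A=0x53A
Completed: cp=U+053A (starts at byte 2)
Byte[4]=CC: 2-byte lead, need 1 cont bytes. acc=0xC
Byte[5]=9A: continuation. acc=(acc<<6)|0x1A=0x31A
Completed: cp=U+031A (starts at byte 4)
Byte[6]=CE: 2-byte lead, need 1 cont bytes. acc=0xE
Byte[7]=96: continuation. acc=(acc<<6)|0x16=0x396
Completed: cp=U+0396 (starts at byte 6)
Byte[8]=E6: 3-byte lead, need 2 cont bytes. acc=0x6
Byte[9]=B2: continuation. acc=(acc<<6)|0x32=0x1B2
Byte[10]=99: continuation. acc=(acc<<6)|0x19=0x6C99
Completed: cp=U+6C99 (starts at byte 8)
Byte[11]=E1: 3-byte lead, need 2 cont bytes. acc=0x1
Byte[12]=9F: continuation. acc=(acc<<6)|0x1F=0x5F
Byte[13]=A6: continuation. acc=(acc<<6)|0x26=0x17E6
Completed: cp=U+17E6 (starts at byte 11)

Answer: 0 2 4 6 8 11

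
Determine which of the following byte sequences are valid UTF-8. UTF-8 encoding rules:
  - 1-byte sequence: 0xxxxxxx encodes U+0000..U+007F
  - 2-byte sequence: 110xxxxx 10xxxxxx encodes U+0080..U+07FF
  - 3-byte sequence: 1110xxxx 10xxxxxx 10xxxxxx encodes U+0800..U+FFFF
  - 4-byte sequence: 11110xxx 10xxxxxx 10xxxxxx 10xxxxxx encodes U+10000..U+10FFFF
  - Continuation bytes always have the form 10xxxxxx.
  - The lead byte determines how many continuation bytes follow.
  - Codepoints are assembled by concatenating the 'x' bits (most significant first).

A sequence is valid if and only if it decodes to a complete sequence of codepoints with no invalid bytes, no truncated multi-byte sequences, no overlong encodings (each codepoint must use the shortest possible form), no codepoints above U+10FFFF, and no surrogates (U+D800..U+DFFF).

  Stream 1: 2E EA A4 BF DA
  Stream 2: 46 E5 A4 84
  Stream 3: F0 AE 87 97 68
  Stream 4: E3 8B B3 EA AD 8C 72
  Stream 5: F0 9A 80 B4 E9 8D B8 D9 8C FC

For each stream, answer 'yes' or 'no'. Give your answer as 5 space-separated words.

Stream 1: error at byte offset 5. INVALID
Stream 2: decodes cleanly. VALID
Stream 3: decodes cleanly. VALID
Stream 4: decodes cleanly. VALID
Stream 5: error at byte offset 9. INVALID

Answer: no yes yes yes no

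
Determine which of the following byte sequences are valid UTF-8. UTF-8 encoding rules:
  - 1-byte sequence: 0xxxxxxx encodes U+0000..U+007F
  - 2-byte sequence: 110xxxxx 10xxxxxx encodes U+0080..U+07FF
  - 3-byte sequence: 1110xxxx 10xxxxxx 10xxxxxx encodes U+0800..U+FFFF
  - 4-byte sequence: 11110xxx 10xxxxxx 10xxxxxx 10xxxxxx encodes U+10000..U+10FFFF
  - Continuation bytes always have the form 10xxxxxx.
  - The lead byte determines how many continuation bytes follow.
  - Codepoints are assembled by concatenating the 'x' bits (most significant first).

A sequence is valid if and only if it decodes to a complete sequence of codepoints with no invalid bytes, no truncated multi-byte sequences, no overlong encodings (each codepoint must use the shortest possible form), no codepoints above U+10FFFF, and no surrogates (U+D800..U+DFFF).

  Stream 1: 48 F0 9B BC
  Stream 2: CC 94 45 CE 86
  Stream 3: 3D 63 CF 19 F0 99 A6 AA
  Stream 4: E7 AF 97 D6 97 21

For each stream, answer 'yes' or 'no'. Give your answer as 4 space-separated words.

Answer: no yes no yes

Derivation:
Stream 1: error at byte offset 4. INVALID
Stream 2: decodes cleanly. VALID
Stream 3: error at byte offset 3. INVALID
Stream 4: decodes cleanly. VALID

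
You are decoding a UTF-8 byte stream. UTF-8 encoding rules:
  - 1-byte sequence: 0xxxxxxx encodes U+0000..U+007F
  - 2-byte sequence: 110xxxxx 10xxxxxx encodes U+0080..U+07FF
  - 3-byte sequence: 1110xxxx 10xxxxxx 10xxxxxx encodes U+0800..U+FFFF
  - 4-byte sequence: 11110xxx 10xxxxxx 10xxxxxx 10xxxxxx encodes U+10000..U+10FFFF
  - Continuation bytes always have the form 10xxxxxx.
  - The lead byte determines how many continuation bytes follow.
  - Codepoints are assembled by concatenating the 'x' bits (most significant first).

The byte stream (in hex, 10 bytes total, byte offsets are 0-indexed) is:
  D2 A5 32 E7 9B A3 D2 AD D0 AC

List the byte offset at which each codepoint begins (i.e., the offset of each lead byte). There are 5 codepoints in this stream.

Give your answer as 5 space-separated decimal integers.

Answer: 0 2 3 6 8

Derivation:
Byte[0]=D2: 2-byte lead, need 1 cont bytes. acc=0x12
Byte[1]=A5: continuation. acc=(acc<<6)|0x25=0x4A5
Completed: cp=U+04A5 (starts at byte 0)
Byte[2]=32: 1-byte ASCII. cp=U+0032
Byte[3]=E7: 3-byte lead, need 2 cont bytes. acc=0x7
Byte[4]=9B: continuation. acc=(acc<<6)|0x1B=0x1DB
Byte[5]=A3: continuation. acc=(acc<<6)|0x23=0x76E3
Completed: cp=U+76E3 (starts at byte 3)
Byte[6]=D2: 2-byte lead, need 1 cont bytes. acc=0x12
Byte[7]=AD: continuation. acc=(acc<<6)|0x2D=0x4AD
Completed: cp=U+04AD (starts at byte 6)
Byte[8]=D0: 2-byte lead, need 1 cont bytes. acc=0x10
Byte[9]=AC: continuation. acc=(acc<<6)|0x2C=0x42C
Completed: cp=U+042C (starts at byte 8)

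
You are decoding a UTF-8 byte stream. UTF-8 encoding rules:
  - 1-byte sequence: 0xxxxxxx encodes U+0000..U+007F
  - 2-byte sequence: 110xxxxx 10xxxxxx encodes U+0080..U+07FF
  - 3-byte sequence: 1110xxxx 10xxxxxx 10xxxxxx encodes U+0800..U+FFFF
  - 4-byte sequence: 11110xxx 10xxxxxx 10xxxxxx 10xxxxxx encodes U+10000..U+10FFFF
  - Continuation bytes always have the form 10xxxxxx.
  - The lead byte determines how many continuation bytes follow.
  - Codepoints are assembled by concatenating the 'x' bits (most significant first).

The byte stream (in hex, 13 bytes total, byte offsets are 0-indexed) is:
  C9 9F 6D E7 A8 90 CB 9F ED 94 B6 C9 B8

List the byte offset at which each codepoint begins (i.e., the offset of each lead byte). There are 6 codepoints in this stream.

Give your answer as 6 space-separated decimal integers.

Answer: 0 2 3 6 8 11

Derivation:
Byte[0]=C9: 2-byte lead, need 1 cont bytes. acc=0x9
Byte[1]=9F: continuation. acc=(acc<<6)|0x1F=0x25F
Completed: cp=U+025F (starts at byte 0)
Byte[2]=6D: 1-byte ASCII. cp=U+006D
Byte[3]=E7: 3-byte lead, need 2 cont bytes. acc=0x7
Byte[4]=A8: continuation. acc=(acc<<6)|0x28=0x1E8
Byte[5]=90: continuation. acc=(acc<<6)|0x10=0x7A10
Completed: cp=U+7A10 (starts at byte 3)
Byte[6]=CB: 2-byte lead, need 1 cont bytes. acc=0xB
Byte[7]=9F: continuation. acc=(acc<<6)|0x1F=0x2DF
Completed: cp=U+02DF (starts at byte 6)
Byte[8]=ED: 3-byte lead, need 2 cont bytes. acc=0xD
Byte[9]=94: continuation. acc=(acc<<6)|0x14=0x354
Byte[10]=B6: continuation. acc=(acc<<6)|0x36=0xD536
Completed: cp=U+D536 (starts at byte 8)
Byte[11]=C9: 2-byte lead, need 1 cont bytes. acc=0x9
Byte[12]=B8: continuation. acc=(acc<<6)|0x38=0x278
Completed: cp=U+0278 (starts at byte 11)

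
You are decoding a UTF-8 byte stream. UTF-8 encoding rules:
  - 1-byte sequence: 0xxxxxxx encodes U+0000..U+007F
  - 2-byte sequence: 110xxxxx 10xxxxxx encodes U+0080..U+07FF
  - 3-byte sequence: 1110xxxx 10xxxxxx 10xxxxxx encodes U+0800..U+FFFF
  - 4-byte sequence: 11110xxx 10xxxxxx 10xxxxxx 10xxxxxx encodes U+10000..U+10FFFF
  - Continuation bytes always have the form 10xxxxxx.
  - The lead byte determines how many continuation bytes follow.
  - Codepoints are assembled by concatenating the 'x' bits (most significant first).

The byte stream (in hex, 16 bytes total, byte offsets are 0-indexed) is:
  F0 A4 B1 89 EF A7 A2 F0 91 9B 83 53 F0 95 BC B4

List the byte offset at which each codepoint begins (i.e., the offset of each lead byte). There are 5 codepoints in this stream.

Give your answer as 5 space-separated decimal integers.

Answer: 0 4 7 11 12

Derivation:
Byte[0]=F0: 4-byte lead, need 3 cont bytes. acc=0x0
Byte[1]=A4: continuation. acc=(acc<<6)|0x24=0x24
Byte[2]=B1: continuation. acc=(acc<<6)|0x31=0x931
Byte[3]=89: continuation. acc=(acc<<6)|0x09=0x24C49
Completed: cp=U+24C49 (starts at byte 0)
Byte[4]=EF: 3-byte lead, need 2 cont bytes. acc=0xF
Byte[5]=A7: continuation. acc=(acc<<6)|0x27=0x3E7
Byte[6]=A2: continuation. acc=(acc<<6)|0x22=0xF9E2
Completed: cp=U+F9E2 (starts at byte 4)
Byte[7]=F0: 4-byte lead, need 3 cont bytes. acc=0x0
Byte[8]=91: continuation. acc=(acc<<6)|0x11=0x11
Byte[9]=9B: continuation. acc=(acc<<6)|0x1B=0x45B
Byte[10]=83: continuation. acc=(acc<<6)|0x03=0x116C3
Completed: cp=U+116C3 (starts at byte 7)
Byte[11]=53: 1-byte ASCII. cp=U+0053
Byte[12]=F0: 4-byte lead, need 3 cont bytes. acc=0x0
Byte[13]=95: continuation. acc=(acc<<6)|0x15=0x15
Byte[14]=BC: continuation. acc=(acc<<6)|0x3C=0x57C
Byte[15]=B4: continuation. acc=(acc<<6)|0x34=0x15F34
Completed: cp=U+15F34 (starts at byte 12)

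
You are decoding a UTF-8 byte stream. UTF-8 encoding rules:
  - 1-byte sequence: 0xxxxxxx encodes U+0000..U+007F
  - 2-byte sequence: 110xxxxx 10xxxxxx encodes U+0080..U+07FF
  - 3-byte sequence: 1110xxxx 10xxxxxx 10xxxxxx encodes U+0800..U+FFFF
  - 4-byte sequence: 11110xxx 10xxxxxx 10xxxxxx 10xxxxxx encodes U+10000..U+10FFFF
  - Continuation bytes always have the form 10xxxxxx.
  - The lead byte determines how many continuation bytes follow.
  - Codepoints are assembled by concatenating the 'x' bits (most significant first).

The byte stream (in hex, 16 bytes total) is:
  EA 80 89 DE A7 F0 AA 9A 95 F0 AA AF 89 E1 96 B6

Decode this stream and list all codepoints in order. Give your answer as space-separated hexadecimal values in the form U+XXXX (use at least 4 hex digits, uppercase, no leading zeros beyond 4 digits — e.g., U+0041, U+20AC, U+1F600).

Answer: U+A009 U+07A7 U+2A695 U+2ABC9 U+15B6

Derivation:
Byte[0]=EA: 3-byte lead, need 2 cont bytes. acc=0xA
Byte[1]=80: continuation. acc=(acc<<6)|0x00=0x280
Byte[2]=89: continuation. acc=(acc<<6)|0x09=0xA009
Completed: cp=U+A009 (starts at byte 0)
Byte[3]=DE: 2-byte lead, need 1 cont bytes. acc=0x1E
Byte[4]=A7: continuation. acc=(acc<<6)|0x27=0x7A7
Completed: cp=U+07A7 (starts at byte 3)
Byte[5]=F0: 4-byte lead, need 3 cont bytes. acc=0x0
Byte[6]=AA: continuation. acc=(acc<<6)|0x2A=0x2A
Byte[7]=9A: continuation. acc=(acc<<6)|0x1A=0xA9A
Byte[8]=95: continuation. acc=(acc<<6)|0x15=0x2A695
Completed: cp=U+2A695 (starts at byte 5)
Byte[9]=F0: 4-byte lead, need 3 cont bytes. acc=0x0
Byte[10]=AA: continuation. acc=(acc<<6)|0x2A=0x2A
Byte[11]=AF: continuation. acc=(acc<<6)|0x2F=0xAAF
Byte[12]=89: continuation. acc=(acc<<6)|0x09=0x2ABC9
Completed: cp=U+2ABC9 (starts at byte 9)
Byte[13]=E1: 3-byte lead, need 2 cont bytes. acc=0x1
Byte[14]=96: continuation. acc=(acc<<6)|0x16=0x56
Byte[15]=B6: continuation. acc=(acc<<6)|0x36=0x15B6
Completed: cp=U+15B6 (starts at byte 13)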